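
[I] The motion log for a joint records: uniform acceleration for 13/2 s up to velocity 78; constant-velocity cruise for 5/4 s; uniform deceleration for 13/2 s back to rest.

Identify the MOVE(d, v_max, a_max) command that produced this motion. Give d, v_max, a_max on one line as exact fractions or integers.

a_max = 78/(13/2) = 12
d_a = ½·78·13/2 = 507/2; d_c = 78·5/4 = 195/2
d = 2·507/2 + 195/2 = 1209/2
t_c = 5/4 > 0 → v_max = v_peak = 78

d=1209/2 v_max=78 a_max=12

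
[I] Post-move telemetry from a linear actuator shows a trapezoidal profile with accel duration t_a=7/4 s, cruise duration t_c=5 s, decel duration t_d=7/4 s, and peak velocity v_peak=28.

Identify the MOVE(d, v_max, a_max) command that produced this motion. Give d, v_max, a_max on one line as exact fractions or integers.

d=189 v_max=28 a_max=16

a_max = 28/(7/4) = 16
d_a = ½·28·7/4 = 49/2; d_c = 28·5 = 140
d = 2·49/2 + 140 = 189
t_c = 5 > 0 so v_max = 28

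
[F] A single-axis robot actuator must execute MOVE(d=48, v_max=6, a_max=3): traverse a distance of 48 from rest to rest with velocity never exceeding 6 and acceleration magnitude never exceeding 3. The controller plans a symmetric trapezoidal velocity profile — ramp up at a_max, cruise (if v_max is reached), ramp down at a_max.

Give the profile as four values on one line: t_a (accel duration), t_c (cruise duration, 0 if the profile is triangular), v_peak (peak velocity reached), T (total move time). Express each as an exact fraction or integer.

t_a=2 t_c=6 v_peak=6 T=10

v_max²/a_max = 6²/3 = 12
48 ≥ 12 → trapezoidal
t_a = 6/3 = 2; v_peak = 6
d_cruise = 48 − 12 = 36; t_c = 36/6 = 6
T = 2·2 + 6 = 10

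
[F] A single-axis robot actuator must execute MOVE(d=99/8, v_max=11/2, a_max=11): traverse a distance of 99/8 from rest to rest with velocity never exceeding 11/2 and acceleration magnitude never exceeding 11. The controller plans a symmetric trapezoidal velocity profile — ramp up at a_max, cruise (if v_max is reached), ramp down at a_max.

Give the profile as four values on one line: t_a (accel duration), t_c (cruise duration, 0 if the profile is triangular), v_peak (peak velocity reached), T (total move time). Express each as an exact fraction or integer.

t_a=1/2 t_c=7/4 v_peak=11/2 T=11/4

v_max²/a_max = (11/2)²/11 = 11/4
99/8 ≥ 11/4 → trapezoidal
t_a = (11/2)/11 = 1/2; v_peak = 11/2
d_cruise = 99/8 − 11/4 = 77/8; t_c = (77/8)/(11/2) = 7/4
T = 2·1/2 + 7/4 = 11/4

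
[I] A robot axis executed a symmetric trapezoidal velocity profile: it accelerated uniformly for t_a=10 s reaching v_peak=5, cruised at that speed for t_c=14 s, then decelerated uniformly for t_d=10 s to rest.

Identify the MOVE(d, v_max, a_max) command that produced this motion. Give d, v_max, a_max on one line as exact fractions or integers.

d=120 v_max=5 a_max=1/2

a_max = 5/10 = 1/2
d_a = ½·5·10 = 25; d_c = 5·14 = 70
d = 2·25 + 70 = 120
t_c = 14 > 0 ⇒ limit active, v_max = 5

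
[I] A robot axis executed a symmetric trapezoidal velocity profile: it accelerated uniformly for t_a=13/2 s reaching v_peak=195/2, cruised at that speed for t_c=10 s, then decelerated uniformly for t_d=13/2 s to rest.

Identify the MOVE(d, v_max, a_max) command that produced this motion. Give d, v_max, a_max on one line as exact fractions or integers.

a_max = (195/2)/(13/2) = 15
d_a = ½·195/2·13/2 = 2535/8; d_c = 195/2·10 = 975
d = 2·2535/8 + 975 = 6435/4
t_c = 10 > 0 so v_max = 195/2

d=6435/4 v_max=195/2 a_max=15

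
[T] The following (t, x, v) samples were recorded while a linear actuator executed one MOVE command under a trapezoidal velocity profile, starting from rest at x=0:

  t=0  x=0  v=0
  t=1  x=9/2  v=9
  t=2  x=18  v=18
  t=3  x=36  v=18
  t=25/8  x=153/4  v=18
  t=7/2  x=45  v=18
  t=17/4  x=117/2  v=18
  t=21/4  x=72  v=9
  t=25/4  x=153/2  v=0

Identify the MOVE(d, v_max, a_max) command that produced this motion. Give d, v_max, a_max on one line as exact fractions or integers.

final state: t=25/4, x=153/2, v=0 → d = 153/2
a_max = (9−0)/(1−0) = 9
max v = 18 over t∈[2,17/4] → v_max = 18
check: 18·(2+9/4) = 153/2 ✓

d=153/2 v_max=18 a_max=9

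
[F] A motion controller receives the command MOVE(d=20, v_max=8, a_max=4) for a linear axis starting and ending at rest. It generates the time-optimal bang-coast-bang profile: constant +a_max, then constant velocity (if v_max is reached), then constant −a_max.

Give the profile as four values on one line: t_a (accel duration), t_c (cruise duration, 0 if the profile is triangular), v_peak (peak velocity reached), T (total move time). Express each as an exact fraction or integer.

t_a=2 t_c=1/2 v_peak=8 T=9/2

v_max²/a_max = 8²/4 = 16
20 ≥ 16 so v_max reached
t_a = 8/4 = 2; v_peak = 8
d_cruise = 20 − 16 = 4; t_c = 4/8 = 1/2
T = 2·2 + 1/2 = 9/2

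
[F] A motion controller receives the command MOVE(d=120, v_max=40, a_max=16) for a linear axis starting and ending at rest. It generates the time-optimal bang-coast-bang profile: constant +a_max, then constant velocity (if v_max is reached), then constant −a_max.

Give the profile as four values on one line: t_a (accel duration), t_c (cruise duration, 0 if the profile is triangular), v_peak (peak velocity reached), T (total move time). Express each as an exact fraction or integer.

t_a=5/2 t_c=1/2 v_peak=40 T=11/2

vₘ²/aₘ = 40²/16 = 100
120 ≥ 100 → trapezoidal
t_a = 40/16 = 5/2; v_peak = 40
d_cruise = 120 − 100 = 20; t_c = 20/40 = 1/2
T = 2·5/2 + 1/2 = 11/2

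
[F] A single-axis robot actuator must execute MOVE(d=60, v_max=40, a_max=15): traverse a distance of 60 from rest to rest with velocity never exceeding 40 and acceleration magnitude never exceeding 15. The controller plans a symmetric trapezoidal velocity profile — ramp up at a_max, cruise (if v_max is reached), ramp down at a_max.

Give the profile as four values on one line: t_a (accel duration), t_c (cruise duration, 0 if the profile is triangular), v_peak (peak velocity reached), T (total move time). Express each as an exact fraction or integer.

v_max²/a_max = 40²/15 = 320/3
60 < 320/3 → triangular
v_peak = √(60·15) = √900 = 30
t_a = 30/15 = 2; t_c = 0
T = 2·2 = 4

t_a=2 t_c=0 v_peak=30 T=4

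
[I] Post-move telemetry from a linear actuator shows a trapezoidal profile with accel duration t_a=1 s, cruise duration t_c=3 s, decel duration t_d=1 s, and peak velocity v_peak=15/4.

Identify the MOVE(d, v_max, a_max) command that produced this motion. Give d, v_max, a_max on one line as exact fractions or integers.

d=15 v_max=15/4 a_max=15/4

a_max = (15/4)/1 = 15/4
d_a = ½·15/4·1 = 15/8; d_c = 15/4·3 = 45/4
d = 2·15/8 + 45/4 = 15
t_c = 3 > 0 ⇒ limit active, v_max = 15/4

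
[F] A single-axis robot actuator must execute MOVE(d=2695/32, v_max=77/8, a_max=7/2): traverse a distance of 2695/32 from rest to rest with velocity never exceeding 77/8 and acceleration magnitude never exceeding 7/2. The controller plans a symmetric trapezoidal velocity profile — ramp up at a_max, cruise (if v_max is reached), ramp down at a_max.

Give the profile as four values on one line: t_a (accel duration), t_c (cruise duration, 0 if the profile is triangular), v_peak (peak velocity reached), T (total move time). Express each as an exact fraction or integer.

t_a=11/4 t_c=6 v_peak=77/8 T=23/2

vₘ²/aₘ = (77/8)²/(7/2) = 847/32
2695/32 ≥ 847/32 ⇒ cruise phase
t_a = (77/8)/(7/2) = 11/4; v_peak = 77/8
d_cruise = 2695/32 − 847/32 = 231/4; t_c = (231/4)/(77/8) = 6
T = 2·11/4 + 6 = 23/2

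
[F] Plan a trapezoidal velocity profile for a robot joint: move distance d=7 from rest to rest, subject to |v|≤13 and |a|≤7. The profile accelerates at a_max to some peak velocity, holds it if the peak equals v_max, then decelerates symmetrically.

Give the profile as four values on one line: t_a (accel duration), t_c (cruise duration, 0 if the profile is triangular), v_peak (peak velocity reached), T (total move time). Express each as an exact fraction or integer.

(v_max)²/a_max = 13²/7 = 169/7
7 < 169/7 ⇒ no cruise
v_peak = √(7·7) = √49 = 7
t_a = 7/7 = 1; t_c = 0
T = 2·1 = 2

t_a=1 t_c=0 v_peak=7 T=2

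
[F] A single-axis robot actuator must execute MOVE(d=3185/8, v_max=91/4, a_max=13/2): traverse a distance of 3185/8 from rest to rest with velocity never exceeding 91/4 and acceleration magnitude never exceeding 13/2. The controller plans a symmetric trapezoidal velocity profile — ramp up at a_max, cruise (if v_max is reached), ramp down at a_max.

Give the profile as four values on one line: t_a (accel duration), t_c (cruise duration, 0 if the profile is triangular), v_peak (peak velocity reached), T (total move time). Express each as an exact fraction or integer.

(v_max)²/a_max = (91/4)²/(13/2) = 637/8
3185/8 ≥ 637/8 ⇒ cruise phase
t_a = (91/4)/(13/2) = 7/2; v_peak = 91/4
d_cruise = 3185/8 − 637/8 = 637/2; t_c = (637/2)/(91/4) = 14
T = 2·7/2 + 14 = 21

t_a=7/2 t_c=14 v_peak=91/4 T=21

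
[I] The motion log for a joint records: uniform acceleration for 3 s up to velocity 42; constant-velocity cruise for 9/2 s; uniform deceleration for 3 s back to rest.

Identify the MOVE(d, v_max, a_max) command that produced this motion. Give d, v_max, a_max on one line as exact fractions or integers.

a_max = 42/3 = 14
d_a = ½·42·3 = 63; d_c = 42·9/2 = 189
d = 2·63 + 189 = 315
t_c = 9/2 > 0 → v_max = v_peak = 42

d=315 v_max=42 a_max=14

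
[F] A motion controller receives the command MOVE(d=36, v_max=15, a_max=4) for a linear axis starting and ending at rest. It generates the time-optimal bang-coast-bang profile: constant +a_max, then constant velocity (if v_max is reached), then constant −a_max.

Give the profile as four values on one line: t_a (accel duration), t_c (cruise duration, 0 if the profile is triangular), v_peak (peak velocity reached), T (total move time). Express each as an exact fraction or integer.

vₘ²/aₘ = 15²/4 = 225/4
36 < 225/4 → triangular
v_peak = √(36·4) = √144 = 12
t_a = 12/4 = 3; t_c = 0
T = 2·3 = 6

t_a=3 t_c=0 v_peak=12 T=6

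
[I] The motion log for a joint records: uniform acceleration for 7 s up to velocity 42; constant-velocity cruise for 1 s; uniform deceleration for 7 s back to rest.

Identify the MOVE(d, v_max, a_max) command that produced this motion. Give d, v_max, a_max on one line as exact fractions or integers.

d=336 v_max=42 a_max=6

a_max = 42/7 = 6
d_a = ½·42·7 = 147; d_c = 42·1 = 42
d = 2·147 + 42 = 336
t_c = 1 > 0 so v_max = 42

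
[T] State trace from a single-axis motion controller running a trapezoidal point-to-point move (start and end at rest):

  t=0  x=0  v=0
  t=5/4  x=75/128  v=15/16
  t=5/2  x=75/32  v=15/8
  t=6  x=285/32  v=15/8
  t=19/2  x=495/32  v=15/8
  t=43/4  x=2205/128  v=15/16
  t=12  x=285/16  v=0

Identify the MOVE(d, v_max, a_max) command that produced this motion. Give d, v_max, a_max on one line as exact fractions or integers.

final state: t=12, x=285/16, v=0 → d = 285/16
a_max = (15/16−0)/(5/4−0) = 3/4
max v = 15/8 over t∈[5/2,19/2] → v_max = 15/8
check: 15/8·(5/2+7) = 285/16 ✓

d=285/16 v_max=15/8 a_max=3/4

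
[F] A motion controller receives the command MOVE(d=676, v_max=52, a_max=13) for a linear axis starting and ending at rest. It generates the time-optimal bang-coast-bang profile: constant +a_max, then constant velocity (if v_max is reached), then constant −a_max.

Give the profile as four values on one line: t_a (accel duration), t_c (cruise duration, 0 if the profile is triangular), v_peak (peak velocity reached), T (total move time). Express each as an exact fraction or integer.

t_a=4 t_c=9 v_peak=52 T=17

v_max²/a_max = 52²/13 = 208
676 ≥ 208 so v_max reached
t_a = 52/13 = 4; v_peak = 52
d_cruise = 676 − 208 = 468; t_c = 468/52 = 9
T = 2·4 + 9 = 17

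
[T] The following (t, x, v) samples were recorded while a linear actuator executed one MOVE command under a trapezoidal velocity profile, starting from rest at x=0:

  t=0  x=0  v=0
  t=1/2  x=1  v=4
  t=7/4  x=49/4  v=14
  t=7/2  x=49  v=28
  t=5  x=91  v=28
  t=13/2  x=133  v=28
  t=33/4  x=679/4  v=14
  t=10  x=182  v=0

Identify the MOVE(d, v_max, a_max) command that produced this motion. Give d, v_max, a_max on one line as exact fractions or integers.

final state: t=10, x=182, v=0 → d = 182
a_max = (4−0)/(1/2−0) = 8
max v = 28 over t∈[7/2,13/2] → v_max = 28
check: 28·(7/2+3) = 182 ✓

d=182 v_max=28 a_max=8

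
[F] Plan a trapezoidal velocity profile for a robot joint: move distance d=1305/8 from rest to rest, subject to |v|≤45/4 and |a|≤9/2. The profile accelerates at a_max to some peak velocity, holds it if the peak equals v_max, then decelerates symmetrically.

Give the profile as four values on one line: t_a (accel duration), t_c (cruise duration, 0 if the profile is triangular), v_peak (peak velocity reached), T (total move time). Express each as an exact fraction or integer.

t_a=5/2 t_c=12 v_peak=45/4 T=17

(v_max)²/a_max = (45/4)²/(9/2) = 225/8
1305/8 ≥ 225/8 ⇒ cruise phase
t_a = (45/4)/(9/2) = 5/2; v_peak = 45/4
d_cruise = 1305/8 − 225/8 = 135; t_c = 135/(45/4) = 12
T = 2·5/2 + 12 = 17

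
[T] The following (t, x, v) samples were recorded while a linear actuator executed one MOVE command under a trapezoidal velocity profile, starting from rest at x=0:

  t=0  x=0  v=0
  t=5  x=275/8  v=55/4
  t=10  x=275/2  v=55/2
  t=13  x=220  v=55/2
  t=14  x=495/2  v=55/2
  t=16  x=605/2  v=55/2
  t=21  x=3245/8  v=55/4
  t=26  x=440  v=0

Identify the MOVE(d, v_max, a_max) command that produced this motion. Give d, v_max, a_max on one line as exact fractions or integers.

final state: t=26, x=440, v=0 → d = 440
a_max = (55/4−0)/(5−0) = 11/4
max v = 55/2 over t∈[10,16] → v_max = 55/2
check: 55/2·(10+6) = 440 ✓

d=440 v_max=55/2 a_max=11/4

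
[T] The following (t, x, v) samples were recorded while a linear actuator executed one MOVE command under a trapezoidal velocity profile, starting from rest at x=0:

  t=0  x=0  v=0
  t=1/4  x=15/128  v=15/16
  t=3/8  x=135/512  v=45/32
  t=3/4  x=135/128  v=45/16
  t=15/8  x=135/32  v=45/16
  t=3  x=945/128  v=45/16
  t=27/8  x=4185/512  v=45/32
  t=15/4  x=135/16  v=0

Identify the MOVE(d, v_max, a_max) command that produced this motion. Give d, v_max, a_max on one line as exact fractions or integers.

final state: t=15/4, x=135/16, v=0 → d = 135/16
a_max = (15/16−0)/(1/4−0) = 15/4
max v = 45/16 over t∈[3/4,3] → v_max = 45/16
check: 45/16·(3/4+9/4) = 135/16 ✓

d=135/16 v_max=45/16 a_max=15/4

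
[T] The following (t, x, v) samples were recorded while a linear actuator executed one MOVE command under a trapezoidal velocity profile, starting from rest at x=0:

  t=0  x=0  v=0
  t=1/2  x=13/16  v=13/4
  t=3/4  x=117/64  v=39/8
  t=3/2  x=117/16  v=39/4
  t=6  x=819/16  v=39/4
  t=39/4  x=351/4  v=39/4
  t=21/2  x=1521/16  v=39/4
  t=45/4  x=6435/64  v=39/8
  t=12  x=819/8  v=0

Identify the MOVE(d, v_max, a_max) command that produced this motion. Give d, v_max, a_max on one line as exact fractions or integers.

final state: t=12, x=819/8, v=0 → d = 819/8
a_max = (13/4−0)/(1/2−0) = 13/2
max v = 39/4 over t∈[3/2,21/2] → v_max = 39/4
check: 39/4·(3/2+9) = 819/8 ✓

d=819/8 v_max=39/4 a_max=13/2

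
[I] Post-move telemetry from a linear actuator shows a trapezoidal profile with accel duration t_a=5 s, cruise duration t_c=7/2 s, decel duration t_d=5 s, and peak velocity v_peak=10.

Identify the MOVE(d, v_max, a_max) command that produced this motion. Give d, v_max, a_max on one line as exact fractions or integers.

a_max = 10/5 = 2
d_a = ½·10·5 = 25; d_c = 10·7/2 = 35
d = 2·25 + 35 = 85
t_c = 7/2 > 0 ⇒ limit active, v_max = 10

d=85 v_max=10 a_max=2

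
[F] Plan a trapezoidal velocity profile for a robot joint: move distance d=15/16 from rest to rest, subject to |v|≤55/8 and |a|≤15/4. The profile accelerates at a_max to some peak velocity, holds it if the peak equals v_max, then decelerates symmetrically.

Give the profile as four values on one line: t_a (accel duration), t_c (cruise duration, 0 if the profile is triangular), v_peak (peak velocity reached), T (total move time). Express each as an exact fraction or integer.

vₘ²/aₘ = (55/8)²/(15/4) = 605/48
15/16 < 605/48 so t_c = 0
v_peak = √(15/16·15/4) = √(225/64) = 15/8
t_a = (15/8)/(15/4) = 1/2; t_c = 0
T = 2·1/2 = 1

t_a=1/2 t_c=0 v_peak=15/8 T=1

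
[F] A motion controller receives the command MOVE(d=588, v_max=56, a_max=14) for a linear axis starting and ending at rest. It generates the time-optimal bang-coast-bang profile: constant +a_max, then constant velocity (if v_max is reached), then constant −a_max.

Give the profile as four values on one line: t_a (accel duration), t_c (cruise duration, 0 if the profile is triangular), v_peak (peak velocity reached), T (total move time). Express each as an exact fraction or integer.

t_a=4 t_c=13/2 v_peak=56 T=29/2

(v_max)²/a_max = 56²/14 = 224
588 ≥ 224 so v_max reached
t_a = 56/14 = 4; v_peak = 56
d_cruise = 588 − 224 = 364; t_c = 364/56 = 13/2
T = 2·4 + 13/2 = 29/2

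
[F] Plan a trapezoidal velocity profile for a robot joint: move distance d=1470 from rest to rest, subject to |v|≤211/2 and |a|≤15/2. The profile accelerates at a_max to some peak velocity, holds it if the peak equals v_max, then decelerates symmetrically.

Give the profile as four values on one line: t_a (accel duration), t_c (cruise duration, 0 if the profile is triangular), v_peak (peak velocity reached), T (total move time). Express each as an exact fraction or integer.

vₘ²/aₘ = (211/2)²/(15/2) = 44521/30
1470 < 44521/30 so t_c = 0
v_peak = √(1470·15/2) = √11025 = 105
t_a = 105/(15/2) = 14; t_c = 0
T = 2·14 = 28

t_a=14 t_c=0 v_peak=105 T=28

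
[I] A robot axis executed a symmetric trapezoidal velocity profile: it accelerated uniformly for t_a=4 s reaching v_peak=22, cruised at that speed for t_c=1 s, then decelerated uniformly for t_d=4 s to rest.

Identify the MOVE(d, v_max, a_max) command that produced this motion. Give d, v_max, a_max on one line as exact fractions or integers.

d=110 v_max=22 a_max=11/2

a_max = 22/4 = 11/2
d_a = ½·22·4 = 44; d_c = 22·1 = 22
d = 2·44 + 22 = 110
t_c = 1 > 0 → v_max = v_peak = 22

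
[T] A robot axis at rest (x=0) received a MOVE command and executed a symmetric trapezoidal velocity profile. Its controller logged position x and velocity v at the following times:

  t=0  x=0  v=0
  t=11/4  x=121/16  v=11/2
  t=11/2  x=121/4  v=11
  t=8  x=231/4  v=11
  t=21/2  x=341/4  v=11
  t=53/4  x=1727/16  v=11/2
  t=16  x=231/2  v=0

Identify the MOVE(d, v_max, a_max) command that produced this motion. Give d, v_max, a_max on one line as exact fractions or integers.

final state: t=16, x=231/2, v=0 → d = 231/2
a_max = (11/2−0)/(11/4−0) = 2
max v = 11 over t∈[11/2,21/2] → v_max = 11
check: 11·(11/2+5) = 231/2 ✓

d=231/2 v_max=11 a_max=2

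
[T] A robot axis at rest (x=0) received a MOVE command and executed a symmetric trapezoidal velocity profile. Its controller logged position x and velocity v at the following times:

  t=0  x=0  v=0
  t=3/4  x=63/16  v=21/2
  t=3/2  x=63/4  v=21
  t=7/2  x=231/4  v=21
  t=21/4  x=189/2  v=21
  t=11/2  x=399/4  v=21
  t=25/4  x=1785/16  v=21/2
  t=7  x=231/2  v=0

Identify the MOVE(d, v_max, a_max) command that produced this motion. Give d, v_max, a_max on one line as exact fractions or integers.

d=231/2 v_max=21 a_max=14

final state: t=7, x=231/2, v=0 → d = 231/2
a_max = (21/2−0)/(3/4−0) = 14
max v = 21 over t∈[3/2,11/2] → v_max = 21
check: 21·(3/2+4) = 231/2 ✓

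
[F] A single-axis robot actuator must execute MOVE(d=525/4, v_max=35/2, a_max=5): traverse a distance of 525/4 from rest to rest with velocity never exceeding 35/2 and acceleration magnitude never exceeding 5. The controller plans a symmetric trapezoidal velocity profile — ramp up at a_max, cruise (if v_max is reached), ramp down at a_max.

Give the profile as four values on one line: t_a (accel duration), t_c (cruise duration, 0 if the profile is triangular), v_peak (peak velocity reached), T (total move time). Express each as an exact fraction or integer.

t_a=7/2 t_c=4 v_peak=35/2 T=11

(v_max)²/a_max = (35/2)²/5 = 245/4
525/4 ≥ 245/4 ⇒ cruise phase
t_a = (35/2)/5 = 7/2; v_peak = 35/2
d_cruise = 525/4 − 245/4 = 70; t_c = 70/(35/2) = 4
T = 2·7/2 + 4 = 11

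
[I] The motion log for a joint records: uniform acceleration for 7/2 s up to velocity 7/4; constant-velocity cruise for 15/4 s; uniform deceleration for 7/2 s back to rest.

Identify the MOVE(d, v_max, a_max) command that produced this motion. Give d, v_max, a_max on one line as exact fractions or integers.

d=203/16 v_max=7/4 a_max=1/2

a_max = (7/4)/(7/2) = 1/2
d_a = ½·7/4·7/2 = 49/16; d_c = 7/4·15/4 = 105/16
d = 2·49/16 + 105/16 = 203/16
t_c = 15/4 > 0 so v_max = 7/4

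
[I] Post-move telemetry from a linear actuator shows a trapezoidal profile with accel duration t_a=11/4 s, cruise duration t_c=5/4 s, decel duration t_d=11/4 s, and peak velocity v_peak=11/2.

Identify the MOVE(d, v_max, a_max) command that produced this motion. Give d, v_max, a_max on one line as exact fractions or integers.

d=22 v_max=11/2 a_max=2

a_max = (11/2)/(11/4) = 2
d_a = ½·11/2·11/4 = 121/16; d_c = 11/2·5/4 = 55/8
d = 2·121/16 + 55/8 = 22
t_c = 5/4 > 0 ⇒ limit active, v_max = 11/2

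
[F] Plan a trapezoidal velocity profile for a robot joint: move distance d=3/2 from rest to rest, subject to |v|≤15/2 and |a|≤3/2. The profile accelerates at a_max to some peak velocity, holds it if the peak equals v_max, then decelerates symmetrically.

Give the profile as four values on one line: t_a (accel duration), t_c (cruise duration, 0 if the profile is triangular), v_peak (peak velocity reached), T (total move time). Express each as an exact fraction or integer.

t_a=1 t_c=0 v_peak=3/2 T=2

v_max²/a_max = (15/2)²/(3/2) = 75/2
3/2 < 75/2 so t_c = 0
v_peak = √(3/2·3/2) = √(9/4) = 3/2
t_a = (3/2)/(3/2) = 1; t_c = 0
T = 2·1 = 2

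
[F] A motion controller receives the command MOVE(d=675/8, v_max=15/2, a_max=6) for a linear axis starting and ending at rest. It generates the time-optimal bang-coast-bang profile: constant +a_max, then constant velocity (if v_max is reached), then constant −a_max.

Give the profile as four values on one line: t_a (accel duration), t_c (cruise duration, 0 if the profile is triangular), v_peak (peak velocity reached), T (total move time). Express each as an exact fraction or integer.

vₘ²/aₘ = (15/2)²/6 = 75/8
675/8 ≥ 75/8 ⇒ cruise phase
t_a = (15/2)/6 = 5/4; v_peak = 15/2
d_cruise = 675/8 − 75/8 = 75; t_c = 75/(15/2) = 10
T = 2·5/4 + 10 = 25/2

t_a=5/4 t_c=10 v_peak=15/2 T=25/2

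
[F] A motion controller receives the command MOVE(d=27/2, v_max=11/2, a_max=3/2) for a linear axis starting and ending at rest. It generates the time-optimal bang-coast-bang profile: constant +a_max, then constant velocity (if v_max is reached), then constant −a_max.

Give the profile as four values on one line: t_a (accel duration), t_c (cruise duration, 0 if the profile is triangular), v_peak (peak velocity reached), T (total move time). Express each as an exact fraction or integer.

t_a=3 t_c=0 v_peak=9/2 T=6

(v_max)²/a_max = (11/2)²/(3/2) = 121/6
27/2 < 121/6 so t_c = 0
v_peak = √(27/2·3/2) = √(81/4) = 9/2
t_a = (9/2)/(3/2) = 3; t_c = 0
T = 2·3 = 6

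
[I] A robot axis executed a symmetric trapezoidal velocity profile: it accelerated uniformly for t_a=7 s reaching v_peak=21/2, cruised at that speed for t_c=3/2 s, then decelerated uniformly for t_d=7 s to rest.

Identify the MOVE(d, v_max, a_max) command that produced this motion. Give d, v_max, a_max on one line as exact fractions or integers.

d=357/4 v_max=21/2 a_max=3/2

a_max = (21/2)/7 = 3/2
d_a = ½·21/2·7 = 147/4; d_c = 21/2·3/2 = 63/4
d = 2·147/4 + 63/4 = 357/4
t_c = 3/2 > 0 ⇒ limit active, v_max = 21/2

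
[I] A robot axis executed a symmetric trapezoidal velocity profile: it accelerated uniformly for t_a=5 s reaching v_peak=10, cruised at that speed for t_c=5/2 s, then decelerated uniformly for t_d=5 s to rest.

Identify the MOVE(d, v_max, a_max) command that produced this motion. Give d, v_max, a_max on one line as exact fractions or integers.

a_max = 10/5 = 2
d_a = ½·10·5 = 25; d_c = 10·5/2 = 25
d = 2·25 + 25 = 75
t_c = 5/2 > 0 ⇒ limit active, v_max = 10

d=75 v_max=10 a_max=2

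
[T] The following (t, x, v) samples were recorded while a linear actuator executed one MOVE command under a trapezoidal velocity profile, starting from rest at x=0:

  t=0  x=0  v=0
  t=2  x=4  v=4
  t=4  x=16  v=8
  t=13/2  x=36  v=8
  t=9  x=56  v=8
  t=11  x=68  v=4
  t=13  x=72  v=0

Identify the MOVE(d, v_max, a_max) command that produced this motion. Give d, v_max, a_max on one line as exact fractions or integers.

d=72 v_max=8 a_max=2

final state: t=13, x=72, v=0 → d = 72
a_max = (4−0)/(2−0) = 2
max v = 8 over t∈[4,9] → v_max = 8
check: 8·(4+5) = 72 ✓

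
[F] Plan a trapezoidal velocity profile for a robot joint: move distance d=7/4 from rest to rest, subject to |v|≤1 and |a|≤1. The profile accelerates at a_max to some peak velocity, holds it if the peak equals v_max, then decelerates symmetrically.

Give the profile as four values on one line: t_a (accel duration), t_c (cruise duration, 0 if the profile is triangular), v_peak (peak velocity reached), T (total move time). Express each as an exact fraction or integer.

t_a=1 t_c=3/4 v_peak=1 T=11/4

(v_max)²/a_max = 1²/1 = 1
7/4 ≥ 1 → trapezoidal
t_a = 1/1 = 1; v_peak = 1
d_cruise = 7/4 − 1 = 3/4; t_c = (3/4)/1 = 3/4
T = 2·1 + 3/4 = 11/4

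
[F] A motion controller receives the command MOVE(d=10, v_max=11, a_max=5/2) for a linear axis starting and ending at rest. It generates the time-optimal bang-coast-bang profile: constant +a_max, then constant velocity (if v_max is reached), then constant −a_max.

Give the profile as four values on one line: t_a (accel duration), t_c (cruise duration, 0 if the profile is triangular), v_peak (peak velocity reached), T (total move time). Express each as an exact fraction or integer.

t_a=2 t_c=0 v_peak=5 T=4

(v_max)²/a_max = 11²/(5/2) = 242/5
10 < 242/5 → triangular
v_peak = √(10·5/2) = √25 = 5
t_a = 5/(5/2) = 2; t_c = 0
T = 2·2 = 4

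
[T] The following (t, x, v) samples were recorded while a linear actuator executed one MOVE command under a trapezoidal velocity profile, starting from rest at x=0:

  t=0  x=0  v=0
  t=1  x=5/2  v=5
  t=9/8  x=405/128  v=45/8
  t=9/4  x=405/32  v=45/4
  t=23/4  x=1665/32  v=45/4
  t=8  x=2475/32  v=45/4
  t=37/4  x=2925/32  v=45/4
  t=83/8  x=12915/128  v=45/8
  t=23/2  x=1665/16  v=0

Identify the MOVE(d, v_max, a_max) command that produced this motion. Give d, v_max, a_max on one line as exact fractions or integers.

final state: t=23/2, x=1665/16, v=0 → d = 1665/16
a_max = (5−0)/(1−0) = 5
max v = 45/4 over t∈[9/4,37/4] → v_max = 45/4
check: 45/4·(9/4+7) = 1665/16 ✓

d=1665/16 v_max=45/4 a_max=5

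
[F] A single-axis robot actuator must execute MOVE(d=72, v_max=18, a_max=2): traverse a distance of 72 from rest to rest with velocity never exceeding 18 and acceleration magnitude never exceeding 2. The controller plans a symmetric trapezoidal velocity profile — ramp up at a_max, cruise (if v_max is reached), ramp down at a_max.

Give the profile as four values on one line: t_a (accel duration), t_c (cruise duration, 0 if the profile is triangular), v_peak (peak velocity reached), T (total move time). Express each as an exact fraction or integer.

t_a=6 t_c=0 v_peak=12 T=12

(v_max)²/a_max = 18²/2 = 162
72 < 162 → triangular
v_peak = √(72·2) = √144 = 12
t_a = 12/2 = 6; t_c = 0
T = 2·6 = 12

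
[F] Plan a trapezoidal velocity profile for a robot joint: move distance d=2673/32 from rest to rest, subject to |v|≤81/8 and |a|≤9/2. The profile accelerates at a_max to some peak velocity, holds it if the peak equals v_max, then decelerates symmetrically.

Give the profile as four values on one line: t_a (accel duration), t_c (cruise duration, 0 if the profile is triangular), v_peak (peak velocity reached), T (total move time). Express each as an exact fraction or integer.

t_a=9/4 t_c=6 v_peak=81/8 T=21/2

(v_max)²/a_max = (81/8)²/(9/2) = 729/32
2673/32 ≥ 729/32 → trapezoidal
t_a = (81/8)/(9/2) = 9/4; v_peak = 81/8
d_cruise = 2673/32 − 729/32 = 243/4; t_c = (243/4)/(81/8) = 6
T = 2·9/4 + 6 = 21/2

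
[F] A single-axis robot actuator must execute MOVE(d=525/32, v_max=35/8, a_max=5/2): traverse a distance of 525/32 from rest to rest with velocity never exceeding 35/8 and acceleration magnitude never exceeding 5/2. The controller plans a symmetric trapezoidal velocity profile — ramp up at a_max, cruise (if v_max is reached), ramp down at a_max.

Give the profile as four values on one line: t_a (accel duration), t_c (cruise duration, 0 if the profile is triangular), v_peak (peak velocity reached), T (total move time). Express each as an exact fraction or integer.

t_a=7/4 t_c=2 v_peak=35/8 T=11/2

vₘ²/aₘ = (35/8)²/(5/2) = 245/32
525/32 ≥ 245/32 ⇒ cruise phase
t_a = (35/8)/(5/2) = 7/4; v_peak = 35/8
d_cruise = 525/32 − 245/32 = 35/4; t_c = (35/4)/(35/8) = 2
T = 2·7/4 + 2 = 11/2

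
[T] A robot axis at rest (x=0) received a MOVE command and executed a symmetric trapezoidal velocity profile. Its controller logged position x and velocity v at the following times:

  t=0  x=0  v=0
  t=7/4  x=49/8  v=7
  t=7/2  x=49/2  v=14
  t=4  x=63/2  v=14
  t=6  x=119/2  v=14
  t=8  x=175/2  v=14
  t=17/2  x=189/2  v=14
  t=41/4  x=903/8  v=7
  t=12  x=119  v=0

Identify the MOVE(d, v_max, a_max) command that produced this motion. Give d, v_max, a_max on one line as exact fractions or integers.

final state: t=12, x=119, v=0 → d = 119
a_max = (7−0)/(7/4−0) = 4
max v = 14 over t∈[7/2,17/2] → v_max = 14
check: 14·(7/2+5) = 119 ✓

d=119 v_max=14 a_max=4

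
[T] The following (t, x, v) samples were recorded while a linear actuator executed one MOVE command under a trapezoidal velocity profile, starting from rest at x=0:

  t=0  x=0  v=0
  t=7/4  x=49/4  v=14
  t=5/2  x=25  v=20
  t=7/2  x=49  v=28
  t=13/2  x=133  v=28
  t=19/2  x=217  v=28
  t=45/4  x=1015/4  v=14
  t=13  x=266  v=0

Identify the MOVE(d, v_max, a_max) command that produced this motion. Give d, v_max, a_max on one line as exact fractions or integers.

final state: t=13, x=266, v=0 → d = 266
a_max = (14−0)/(7/4−0) = 8
max v = 28 over t∈[7/2,19/2] → v_max = 28
check: 28·(7/2+6) = 266 ✓

d=266 v_max=28 a_max=8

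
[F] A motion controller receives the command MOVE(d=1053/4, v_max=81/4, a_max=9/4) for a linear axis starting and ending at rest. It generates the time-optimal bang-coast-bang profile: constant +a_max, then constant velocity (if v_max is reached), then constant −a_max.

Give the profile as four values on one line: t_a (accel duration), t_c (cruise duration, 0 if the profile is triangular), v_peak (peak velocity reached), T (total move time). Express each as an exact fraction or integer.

t_a=9 t_c=4 v_peak=81/4 T=22

vₘ²/aₘ = (81/4)²/(9/4) = 729/4
1053/4 ≥ 729/4 → trapezoidal
t_a = (81/4)/(9/4) = 9; v_peak = 81/4
d_cruise = 1053/4 − 729/4 = 81; t_c = 81/(81/4) = 4
T = 2·9 + 4 = 22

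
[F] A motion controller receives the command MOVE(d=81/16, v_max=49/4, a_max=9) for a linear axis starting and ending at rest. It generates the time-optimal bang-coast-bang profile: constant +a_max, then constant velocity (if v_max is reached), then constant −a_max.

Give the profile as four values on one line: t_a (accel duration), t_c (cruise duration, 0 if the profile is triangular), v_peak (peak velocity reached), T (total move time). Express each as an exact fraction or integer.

v_max²/a_max = (49/4)²/9 = 2401/144
81/16 < 2401/144 ⇒ no cruise
v_peak = √(81/16·9) = √(729/16) = 27/4
t_a = (27/4)/9 = 3/4; t_c = 0
T = 2·3/4 = 3/2

t_a=3/4 t_c=0 v_peak=27/4 T=3/2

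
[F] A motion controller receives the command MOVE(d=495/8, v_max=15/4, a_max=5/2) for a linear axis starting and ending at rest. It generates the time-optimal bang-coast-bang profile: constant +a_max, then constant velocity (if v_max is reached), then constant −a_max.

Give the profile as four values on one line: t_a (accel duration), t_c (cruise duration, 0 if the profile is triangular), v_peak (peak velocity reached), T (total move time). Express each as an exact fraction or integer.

v_max²/a_max = (15/4)²/(5/2) = 45/8
495/8 ≥ 45/8 so v_max reached
t_a = (15/4)/(5/2) = 3/2; v_peak = 15/4
d_cruise = 495/8 − 45/8 = 225/4; t_c = (225/4)/(15/4) = 15
T = 2·3/2 + 15 = 18

t_a=3/2 t_c=15 v_peak=15/4 T=18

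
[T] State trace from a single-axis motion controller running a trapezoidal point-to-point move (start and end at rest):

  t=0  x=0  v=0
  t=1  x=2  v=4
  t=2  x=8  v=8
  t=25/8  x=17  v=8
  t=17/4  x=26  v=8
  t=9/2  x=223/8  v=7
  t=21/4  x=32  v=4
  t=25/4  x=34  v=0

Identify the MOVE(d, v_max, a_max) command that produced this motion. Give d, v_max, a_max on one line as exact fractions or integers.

final state: t=25/4, x=34, v=0 → d = 34
a_max = (4−0)/(1−0) = 4
max v = 8 over t∈[2,17/4] → v_max = 8
check: 8·(2+9/4) = 34 ✓

d=34 v_max=8 a_max=4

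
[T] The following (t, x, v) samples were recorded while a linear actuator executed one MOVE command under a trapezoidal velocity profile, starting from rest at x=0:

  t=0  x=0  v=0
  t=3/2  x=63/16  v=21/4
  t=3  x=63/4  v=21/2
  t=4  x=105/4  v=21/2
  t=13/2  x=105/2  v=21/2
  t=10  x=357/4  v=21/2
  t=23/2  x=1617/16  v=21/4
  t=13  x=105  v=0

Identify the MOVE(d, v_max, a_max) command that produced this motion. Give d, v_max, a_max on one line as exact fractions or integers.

final state: t=13, x=105, v=0 → d = 105
a_max = (21/4−0)/(3/2−0) = 7/2
max v = 21/2 over t∈[3,10] → v_max = 21/2
check: 21/2·(3+7) = 105 ✓

d=105 v_max=21/2 a_max=7/2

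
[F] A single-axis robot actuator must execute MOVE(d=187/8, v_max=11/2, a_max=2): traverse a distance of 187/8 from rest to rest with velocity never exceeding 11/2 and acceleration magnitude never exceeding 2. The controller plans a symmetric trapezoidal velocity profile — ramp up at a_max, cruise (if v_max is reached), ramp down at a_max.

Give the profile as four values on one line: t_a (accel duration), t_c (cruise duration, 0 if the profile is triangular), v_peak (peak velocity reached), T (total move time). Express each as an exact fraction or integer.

v_max²/a_max = (11/2)²/2 = 121/8
187/8 ≥ 121/8 so v_max reached
t_a = (11/2)/2 = 11/4; v_peak = 11/2
d_cruise = 187/8 − 121/8 = 33/4; t_c = (33/4)/(11/2) = 3/2
T = 2·11/4 + 3/2 = 7

t_a=11/4 t_c=3/2 v_peak=11/2 T=7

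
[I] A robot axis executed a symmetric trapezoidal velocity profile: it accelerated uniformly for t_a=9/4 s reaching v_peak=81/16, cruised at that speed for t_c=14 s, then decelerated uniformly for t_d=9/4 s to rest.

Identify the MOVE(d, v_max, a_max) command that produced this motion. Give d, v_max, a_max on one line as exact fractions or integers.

d=5265/64 v_max=81/16 a_max=9/4

a_max = (81/16)/(9/4) = 9/4
d_a = ½·81/16·9/4 = 729/128; d_c = 81/16·14 = 567/8
d = 2·729/128 + 567/8 = 5265/64
t_c = 14 > 0 so v_max = 81/16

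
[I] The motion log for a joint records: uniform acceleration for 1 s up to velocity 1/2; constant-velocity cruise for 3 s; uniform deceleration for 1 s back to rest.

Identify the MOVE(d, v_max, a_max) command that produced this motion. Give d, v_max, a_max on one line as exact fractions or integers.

d=2 v_max=1/2 a_max=1/2

a_max = (1/2)/1 = 1/2
d_a = ½·1/2·1 = 1/4; d_c = 1/2·3 = 3/2
d = 2·1/4 + 3/2 = 2
t_c = 3 > 0 ⇒ limit active, v_max = 1/2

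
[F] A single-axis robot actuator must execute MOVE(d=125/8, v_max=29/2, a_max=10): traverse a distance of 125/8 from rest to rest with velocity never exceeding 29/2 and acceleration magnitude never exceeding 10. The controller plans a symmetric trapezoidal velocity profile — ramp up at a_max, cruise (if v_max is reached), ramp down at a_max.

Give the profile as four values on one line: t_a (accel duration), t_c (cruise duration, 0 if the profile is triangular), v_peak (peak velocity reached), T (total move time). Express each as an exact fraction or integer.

t_a=5/4 t_c=0 v_peak=25/2 T=5/2

v_max²/a_max = (29/2)²/10 = 841/40
125/8 < 841/40 → triangular
v_peak = √(125/8·10) = √(625/4) = 25/2
t_a = (25/2)/10 = 5/4; t_c = 0
T = 2·5/4 = 5/2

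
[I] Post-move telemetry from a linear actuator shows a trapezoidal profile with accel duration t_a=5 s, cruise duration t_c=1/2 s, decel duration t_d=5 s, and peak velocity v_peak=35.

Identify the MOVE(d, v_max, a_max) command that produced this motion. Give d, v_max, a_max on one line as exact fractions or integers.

a_max = 35/5 = 7
d_a = ½·35·5 = 175/2; d_c = 35·1/2 = 35/2
d = 2·175/2 + 35/2 = 385/2
t_c = 1/2 > 0 ⇒ limit active, v_max = 35

d=385/2 v_max=35 a_max=7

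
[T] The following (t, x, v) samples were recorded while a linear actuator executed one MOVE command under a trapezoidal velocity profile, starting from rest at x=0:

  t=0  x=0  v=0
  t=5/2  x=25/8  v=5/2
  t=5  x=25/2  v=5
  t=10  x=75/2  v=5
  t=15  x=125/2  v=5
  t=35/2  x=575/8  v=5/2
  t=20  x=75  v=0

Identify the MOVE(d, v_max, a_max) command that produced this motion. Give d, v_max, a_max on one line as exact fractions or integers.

final state: t=20, x=75, v=0 → d = 75
a_max = (5/2−0)/(5/2−0) = 1
max v = 5 over t∈[5,15] → v_max = 5
check: 5·(5+10) = 75 ✓

d=75 v_max=5 a_max=1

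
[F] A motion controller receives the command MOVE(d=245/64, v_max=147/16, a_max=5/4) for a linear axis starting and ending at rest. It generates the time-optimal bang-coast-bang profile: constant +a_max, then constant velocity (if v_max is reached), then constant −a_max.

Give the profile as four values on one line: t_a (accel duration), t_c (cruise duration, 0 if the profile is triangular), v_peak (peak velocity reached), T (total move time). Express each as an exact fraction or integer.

t_a=7/4 t_c=0 v_peak=35/16 T=7/2

(v_max)²/a_max = (147/16)²/(5/4) = 21609/320
245/64 < 21609/320 → triangular
v_peak = √(245/64·5/4) = √(1225/256) = 35/16
t_a = (35/16)/(5/4) = 7/4; t_c = 0
T = 2·7/4 = 7/2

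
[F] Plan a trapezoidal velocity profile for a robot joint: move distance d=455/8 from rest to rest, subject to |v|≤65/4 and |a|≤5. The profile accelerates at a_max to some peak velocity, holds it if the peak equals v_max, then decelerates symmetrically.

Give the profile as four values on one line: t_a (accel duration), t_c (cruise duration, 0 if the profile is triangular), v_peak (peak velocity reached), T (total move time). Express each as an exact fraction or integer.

t_a=13/4 t_c=1/4 v_peak=65/4 T=27/4

(v_max)²/a_max = (65/4)²/5 = 845/16
455/8 ≥ 845/16 ⇒ cruise phase
t_a = (65/4)/5 = 13/4; v_peak = 65/4
d_cruise = 455/8 − 845/16 = 65/16; t_c = (65/16)/(65/4) = 1/4
T = 2·13/4 + 1/4 = 27/4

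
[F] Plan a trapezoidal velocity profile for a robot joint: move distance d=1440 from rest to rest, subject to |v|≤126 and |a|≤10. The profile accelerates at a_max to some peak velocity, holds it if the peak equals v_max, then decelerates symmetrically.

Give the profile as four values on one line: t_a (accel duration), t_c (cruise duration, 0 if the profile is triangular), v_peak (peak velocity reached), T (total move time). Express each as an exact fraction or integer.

t_a=12 t_c=0 v_peak=120 T=24

v_max²/a_max = 126²/10 = 7938/5
1440 < 7938/5 → triangular
v_peak = √(1440·10) = √14400 = 120
t_a = 120/10 = 12; t_c = 0
T = 2·12 = 24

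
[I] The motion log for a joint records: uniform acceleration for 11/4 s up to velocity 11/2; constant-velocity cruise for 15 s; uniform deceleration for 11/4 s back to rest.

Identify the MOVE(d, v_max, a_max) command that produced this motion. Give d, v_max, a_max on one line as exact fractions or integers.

a_max = (11/2)/(11/4) = 2
d_a = ½·11/2·11/4 = 121/16; d_c = 11/2·15 = 165/2
d = 2·121/16 + 165/2 = 781/8
t_c = 15 > 0 so v_max = 11/2

d=781/8 v_max=11/2 a_max=2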